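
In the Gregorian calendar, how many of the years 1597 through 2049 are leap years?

Multiples of 4 in [1597,2049]: 113.
Of those, multiples of 100: 5 (not leap unless ÷400).
Multiples of 400: 2.
Leap years = 113 − 5 + 2 = 110.

110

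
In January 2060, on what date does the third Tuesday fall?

January 20, 2060

January 1, 2060 is a Thursday.
The first Tuesday is therefore January 6 (5 days later).
The third Tuesday is 6 + 2×7 = January 20.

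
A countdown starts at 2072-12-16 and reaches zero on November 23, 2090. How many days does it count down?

Dec 16, 2072 → Dec 16, 2073: 365 days.
Dec 16, 2073 → Dec 16, 2074: 365 days.
Dec 16, 2074 → Dec 16, 2075: 365 days.
Dec 16, 2075 → Dec 16, 2076: 366 days (Feb 29, 2076 is in that span).
Dec 16, 2076 → Dec 16, 2077: 365 days.
Dec 16, 2077 → Dec 16, 2078: 365 days.
Dec 16, 2078 → Dec 16, 2079: 365 days.
Dec 16, 2079 → Dec 16, 2080: 366 days (Feb 29, 2080 is in that span).
Dec 16, 2080 → Dec 16, 2081: 365 days.
Dec 16, 2081 → Dec 16, 2082: 365 days.
Dec 16, 2082 → Dec 16, 2083: 365 days.
Dec 16, 2083 → Dec 16, 2084: 366 days (Feb 29, 2084 is in that span).
Dec 16, 2084 → Dec 16, 2085: 365 days.
Dec 16, 2085 → Dec 16, 2086: 365 days.
Dec 16, 2086 → Dec 16, 2087: 365 days.
Dec 16, 2087 → Dec 16, 2088: 366 days (Feb 29, 2088 is in that span).
Dec 16, 2088 → Dec 16, 2089: 365 days.
Dec 16, 2089 → Jan 16, 2090: 31 days (December has 31).
Jan 16, 2090 → Feb 16, 2090: 31 days (January has 31).
Feb 16, 2090 → Mar 16, 2090: 28 days (February has 28).
Mar 16, 2090 → Apr 16, 2090: 31 days (March has 31).
Apr 16, 2090 → May 16, 2090: 30 days (April has 30).
May 16, 2090 → Jun 16, 2090: 31 days (May has 31).
Jun 16, 2090 → Jul 16, 2090: 30 days (June has 30).
Jul 16, 2090 → Aug 16, 2090: 31 days (July has 31).
Aug 16, 2090 → Sep 16, 2090: 31 days (August has 31).
Sep 16, 2090 → Oct 16, 2090: 30 days (September has 30).
Oct 16, 2090 → Nov 16, 2090: 31 days (October has 31).
Nov 16, 2090 → Nov 23, 2090: 7 days.
Total: 6551 days.

6551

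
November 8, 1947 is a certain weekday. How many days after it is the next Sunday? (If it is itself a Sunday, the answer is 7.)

1

Nov 8, 1947 is a Saturday.
From Saturday to the next Sunday is 1 day.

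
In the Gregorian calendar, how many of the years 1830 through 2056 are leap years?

56

Multiples of 4 in [1830,2056]: 57.
Of those, multiples of 100: 2 (not leap unless ÷400).
Multiples of 400: 1.
Leap years = 57 − 2 + 1 = 56.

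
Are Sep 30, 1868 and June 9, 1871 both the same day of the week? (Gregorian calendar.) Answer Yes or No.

No

From Sep 30, 1868 to Jun 9, 1871 is 982 days.
982 mod 7 = 2, so they are different weekdays.
(Sep 30, 1868 is a Wednesday; Jun 9, 1871 is a Friday.)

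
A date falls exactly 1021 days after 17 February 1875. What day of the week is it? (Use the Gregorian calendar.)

Tuesday

First find the weekday of Feb 17, 1875. Doomsday rule: the anchor day for the 1800s is Friday. For year 75: 75÷12 = 6 r 3, and 3÷4 = 0, so 6+3+0 = 9.
Friday + 9 ≡ Sunday — that's 1875's doomsday.
In February the doomsday date is Feb 28 (1875 is not a leap year).
Feb 17 is 11 days before Feb 28; 11 mod 7 = 4, so Sunday − 4 = Wednesday.
1021 mod 7 = 6, so 1021 days after a Wednesday is Wednesday + 6 = Tuesday.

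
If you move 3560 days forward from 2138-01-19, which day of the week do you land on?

Jan 19, 2138 is a Sunday.
3560 mod 7 = 4, so 3560 days after a Sunday is Sunday + 4 = Thursday.

Thursday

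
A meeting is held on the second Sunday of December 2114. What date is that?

December 9, 2114

December 1, 2114 is a Saturday.
The first Sunday is therefore December 2 (1 days later).
The second Sunday is 2 + 1×7 = December 9.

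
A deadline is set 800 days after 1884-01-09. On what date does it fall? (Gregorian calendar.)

March 19, 1886

+366 (one year; includes Feb 29, 1884) → Jan 9, 1885 (434 left).
+365 (one year) → Jan 9, 1886 (69 left).
Jan has 31 days: +23 → Feb 1, 1886 (46 left).
Feb has 28 days: +28 → Mar 1, 1886 (18 left).
+18 → Mar 19, 1886.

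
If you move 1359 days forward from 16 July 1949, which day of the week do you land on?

First find the weekday of Jul 16, 1949. Doomsday rule: the anchor day for the 1900s is Wednesday. For year 49: 49÷12 = 4 r 1, and 1÷4 = 0, so 4+1+0 = 5.
Wednesday + 5 ≡ Monday — that's 1949's doomsday.
In July the doomsday date is Jul 11.
Jul 16 is 5 days after Jul 11; 5 mod 7 = 5, so Monday + 5 = Saturday.
1359 mod 7 = 1, so 1359 days after a Saturday is Saturday + 1 = Sunday.

Sunday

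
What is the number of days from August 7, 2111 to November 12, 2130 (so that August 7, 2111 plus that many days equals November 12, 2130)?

Aug 7, 2111 → Aug 7, 2112: 366 days (Feb 29, 2112 is in that span).
Aug 7, 2112 → Aug 7, 2113: 365 days.
Aug 7, 2113 → Aug 7, 2114: 365 days.
Aug 7, 2114 → Aug 7, 2115: 365 days.
Aug 7, 2115 → Aug 7, 2116: 366 days (Feb 29, 2116 is in that span).
Aug 7, 2116 → Aug 7, 2117: 365 days.
Aug 7, 2117 → Aug 7, 2118: 365 days.
Aug 7, 2118 → Aug 7, 2119: 365 days.
Aug 7, 2119 → Aug 7, 2120: 366 days (Feb 29, 2120 is in that span).
Aug 7, 2120 → Aug 7, 2121: 365 days.
Aug 7, 2121 → Aug 7, 2122: 365 days.
Aug 7, 2122 → Aug 7, 2123: 365 days.
Aug 7, 2123 → Aug 7, 2124: 366 days (Feb 29, 2124 is in that span).
Aug 7, 2124 → Aug 7, 2125: 365 days.
Aug 7, 2125 → Aug 7, 2126: 365 days.
Aug 7, 2126 → Aug 7, 2127: 365 days.
Aug 7, 2127 → Aug 7, 2128: 366 days (Feb 29, 2128 is in that span).
Aug 7, 2128 → Aug 7, 2129: 365 days.
Aug 7, 2129 → Aug 7, 2130: 365 days.
Aug 7, 2130 → Sep 7, 2130: 31 days (August has 31).
Sep 7, 2130 → Oct 7, 2130: 30 days (September has 30).
Oct 7, 2130 → Nov 7, 2130: 31 days (October has 31).
Nov 7, 2130 → Nov 12, 2130: 5 days.
Total: 7037 days.

7037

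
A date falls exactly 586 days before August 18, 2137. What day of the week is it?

Tuesday

Aug 18, 2137 is a Sunday.
586 mod 7 = 5, so 586 days before a Sunday is Sunday − 5 = Tuesday.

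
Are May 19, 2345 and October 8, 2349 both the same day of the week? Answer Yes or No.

Yes

From May 19, 2345 to Oct 8, 2349 is 1603 days.
1603 mod 7 = 0, so they are the same weekday.
(May 19, 2345 is a Saturday; Oct 8, 2349 is a Saturday.)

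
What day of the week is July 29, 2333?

Saturday

Doomsday rule: the anchor day for the 2300s is Wednesday. For year 33: 33÷12 = 2 r 9, and 9÷4 = 2, so 2+9+2 = 13.
Wednesday + 13 ≡ Tuesday — that's 2333's doomsday.
In July the doomsday date is Jul 11.
Jul 29 is 18 days after Jul 11; 18 mod 7 = 4, so Tuesday + 4 = Saturday.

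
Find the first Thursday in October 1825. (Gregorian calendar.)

October 1, 1825 is a Saturday.
The first Thursday is therefore October 6 (5 days later).

October 6, 1825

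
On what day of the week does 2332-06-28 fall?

Tuesday

Doomsday rule: the anchor day for the 2300s is Wednesday. For year 32: 32÷12 = 2 r 8, and 8÷4 = 2, so 2+8+2 = 12.
Wednesday + 12 ≡ Monday — that's 2332's doomsday.
In June the doomsday date is Jun 6.
Jun 28 is 22 days after Jun 6; 22 mod 7 = 1, so Monday + 1 = Tuesday.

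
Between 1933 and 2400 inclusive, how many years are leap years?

Multiples of 4 in [1933,2400]: 117.
Of those, multiples of 100: 5 (not leap unless ÷400).
Multiples of 400: 2.
Leap years = 117 − 5 + 2 = 114.

114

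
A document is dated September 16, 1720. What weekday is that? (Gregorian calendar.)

Doomsday rule: the anchor day for the 1700s is Sunday. For year 20: 20÷12 = 1 r 8, and 8÷4 = 2, so 1+8+2 = 11.
Sunday + 11 ≡ Thursday — that's 1720's doomsday.
In September the doomsday date is Sep 5.
Sep 16 is 11 days after Sep 5; 11 mod 7 = 4, so Thursday + 4 = Monday.

Monday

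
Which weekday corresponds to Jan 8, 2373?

Monday

Doomsday rule: the anchor day for the 2300s is Wednesday. For year 73: 73÷12 = 6 r 1, and 1÷4 = 0, so 6+1+0 = 7.
Wednesday + 7 ≡ Wednesday — that's 2373's doomsday.
In January the doomsday date is Jan 3 (2373 is not a leap year).
Jan 8 is 5 days after Jan 3; 5 mod 7 = 5, so Wednesday + 5 = Monday.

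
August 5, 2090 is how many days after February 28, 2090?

158

Feb 28, 2090 → Mar 28, 2090: 28 days (February has 28).
Mar 28, 2090 → Apr 28, 2090: 31 days (March has 31).
Apr 28, 2090 → May 28, 2090: 30 days (April has 30).
May 28, 2090 → Jun 28, 2090: 31 days (May has 31).
Jun 28, 2090 → Jul 28, 2090: 30 days (June has 30).
Jul 28, 2090 → Aug 5, 2090: 8 days.
Total: 158 days.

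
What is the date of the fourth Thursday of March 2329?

March 28, 2329

March 1, 2329 is a Friday.
The first Thursday is therefore March 7 (6 days later).
The fourth Thursday is 7 + 3×7 = March 28.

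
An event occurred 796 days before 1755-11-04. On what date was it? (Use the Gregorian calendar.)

−365 (one year) → Nov 4, 1754 (431 left).
−365 (one year) → Nov 4, 1753 (66 left).
−4 → Oct 31, 1753 (end of Oct, 31 days; 62 left).
−31 → Sep 30, 1753 (end of Sep, 30 days; 31 left).
−30 → Aug 31, 1753 (end of Aug, 31 days; 1 left).
−1 → Aug 30, 1753.

August 30, 1753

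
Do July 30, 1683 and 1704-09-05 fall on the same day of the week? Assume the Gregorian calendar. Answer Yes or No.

From Jul 30, 1683 to Sep 5, 1704 is 7707 days.
7707 mod 7 = 0, so they are the same weekday.
(Jul 30, 1683 is a Friday; Sep 5, 1704 is a Friday.)

Yes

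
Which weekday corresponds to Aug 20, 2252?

Friday

Doomsday rule: the anchor day for the 2200s is Friday. For year 52: 52÷12 = 4 r 4, and 4÷4 = 1, so 4+4+1 = 9.
Friday + 9 ≡ Sunday — that's 2252's doomsday.
In August the doomsday date is Aug 8.
Aug 20 is 12 days after Aug 8; 12 mod 7 = 5, so Sunday + 5 = Friday.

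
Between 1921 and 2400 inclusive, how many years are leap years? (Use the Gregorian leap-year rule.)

117

Multiples of 4 in [1921,2400]: 120.
Of those, multiples of 100: 5 (not leap unless ÷400).
Multiples of 400: 2.
Leap years = 120 − 5 + 2 = 117.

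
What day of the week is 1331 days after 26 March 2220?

Monday

First find the weekday of Mar 26, 2220. Doomsday rule: the anchor day for the 2200s is Friday. For year 20: 20÷12 = 1 r 8, and 8÷4 = 2, so 1+8+2 = 11.
Friday + 11 ≡ Tuesday — that's 2220's doomsday.
In March the doomsday date is Mar 14.
Mar 26 is 12 days after Mar 14; 12 mod 7 = 5, so Tuesday + 5 = Sunday.
1331 mod 7 = 1, so 1331 days after a Sunday is Sunday + 1 = Monday.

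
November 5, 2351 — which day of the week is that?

Monday

Doomsday rule: the anchor day for the 2300s is Wednesday. For year 51: 51÷12 = 4 r 3, and 3÷4 = 0, so 4+3+0 = 7.
Wednesday + 7 ≡ Wednesday — that's 2351's doomsday.
In November the doomsday date is Nov 7.
Nov 5 is 2 days before Nov 7; 2 mod 7 = 2, so Wednesday − 2 = Monday.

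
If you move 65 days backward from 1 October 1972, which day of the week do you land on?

Friday

First find the weekday of Oct 1, 1972. Doomsday rule: the anchor day for the 1900s is Wednesday. For year 72: 72÷12 = 6 r 0, and 0÷4 = 0, so 6+0+0 = 6.
Wednesday + 6 ≡ Tuesday — that's 1972's doomsday.
In October the doomsday date is Oct 10.
Oct 1 is 9 days before Oct 10; 9 mod 7 = 2, so Tuesday − 2 = Sunday.
65 mod 7 = 2, so 65 days before a Sunday is Sunday − 2 = Friday.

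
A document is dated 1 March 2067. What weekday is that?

Tuesday

Doomsday rule: the anchor day for the 2000s is Tuesday. For year 67: 67÷12 = 5 r 7, and 7÷4 = 1, so 5+7+1 = 13.
Tuesday + 13 ≡ Monday — that's 2067's doomsday.
In March the doomsday date is Mar 14.
Mar 1 is 13 days before Mar 14; 13 mod 7 = 6, so Monday − 6 = Tuesday.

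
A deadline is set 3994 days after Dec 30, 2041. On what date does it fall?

December 6, 2052

+365 (one year) → Dec 30, 2042 (3629 left).
+365 (one year) → Dec 30, 2043 (3264 left).
+366 (one year; includes Feb 29, 2044) → Dec 30, 2044 (2898 left).
+365 (one year) → Dec 30, 2045 (2533 left).
+365 (one year) → Dec 30, 2046 (2168 left).
+365 (one year) → Dec 30, 2047 (1803 left).
+366 (one year; includes Feb 29, 2048) → Dec 30, 2048 (1437 left).
+365 (one year) → Dec 30, 2049 (1072 left).
+365 (one year) → Dec 30, 2050 (707 left).
+365 (one year) → Dec 30, 2051 (342 left).
Dec has 31 days: +2 → Jan 1, 2052 (340 left).
Jan has 31 days: +31 → Feb 1, 2052 (309 left).
Feb has 29 days: +29 → Mar 1, 2052 (280 left).
Mar has 31 days: +31 → Apr 1, 2052 (249 left).
Apr has 30 days: +30 → May 1, 2052 (219 left).
May has 31 days: +31 → Jun 1, 2052 (188 left).
Jun has 30 days: +30 → Jul 1, 2052 (158 left).
Jul has 31 days: +31 → Aug 1, 2052 (127 left).
Aug has 31 days: +31 → Sep 1, 2052 (96 left).
Sep has 30 days: +30 → Oct 1, 2052 (66 left).
Oct has 31 days: +31 → Nov 1, 2052 (35 left).
Nov has 30 days: +30 → Dec 1, 2052 (5 left).
+5 → Dec 6, 2052.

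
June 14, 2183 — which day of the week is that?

Doomsday rule: the anchor day for the 2100s is Sunday. For year 83: 83÷12 = 6 r 11, and 11÷4 = 2, so 6+11+2 = 19.
Sunday + 19 ≡ Friday — that's 2183's doomsday.
In June the doomsday date is Jun 6.
Jun 14 is 8 days after Jun 6; 8 mod 7 = 1, so Friday + 1 = Saturday.

Saturday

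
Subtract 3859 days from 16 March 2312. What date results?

−366 (one year; includes Feb 29, 2312) → Mar 16, 2311 (3493 left).
−365 (one year) → Mar 16, 2310 (3128 left).
−365 (one year) → Mar 16, 2309 (2763 left).
−365 (one year) → Mar 16, 2308 (2398 left).
−366 (one year; includes Feb 29, 2308) → Mar 16, 2307 (2032 left).
−365 (one year) → Mar 16, 2306 (1667 left).
−365 (one year) → Mar 16, 2305 (1302 left).
−365 (one year) → Mar 16, 2304 (937 left).
−366 (one year; includes Feb 29, 2304) → Mar 16, 2303 (571 left).
−365 (one year) → Mar 16, 2302 (206 left).
−16 → Feb 28, 2302 (end of Feb, 28 days; 190 left).
−28 → Jan 31, 2302 (end of Jan, 31 days; 162 left).
−31 → Dec 31, 2301 (end of Dec, 31 days; 131 left).
−31 → Nov 30, 2301 (end of Nov, 30 days; 100 left).
−30 → Oct 31, 2301 (end of Oct, 31 days; 70 left).
−31 → Sep 30, 2301 (end of Sep, 30 days; 39 left).
−30 → Aug 31, 2301 (end of Aug, 31 days; 9 left).
−9 → Aug 22, 2301.

August 22, 2301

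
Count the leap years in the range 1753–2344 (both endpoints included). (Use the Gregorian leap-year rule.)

Multiples of 4 in [1753,2344]: 148.
Of those, multiples of 100: 6 (not leap unless ÷400).
Multiples of 400: 1.
Leap years = 148 − 6 + 1 = 143.

143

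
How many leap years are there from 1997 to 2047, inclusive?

12

Multiples of 4 in [1997,2047]: 12.
Of those, multiples of 100: 1 (not leap unless ÷400).
Multiples of 400: 1.
Leap years = 12 − 1 + 1 = 12.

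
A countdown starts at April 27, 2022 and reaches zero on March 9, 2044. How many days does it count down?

Apr 27, 2022 → Apr 27, 2023: 365 days.
Apr 27, 2023 → Apr 27, 2024: 366 days (Feb 29, 2024 is in that span).
Apr 27, 2024 → Apr 27, 2025: 365 days.
Apr 27, 2025 → Apr 27, 2026: 365 days.
Apr 27, 2026 → Apr 27, 2027: 365 days.
Apr 27, 2027 → Apr 27, 2028: 366 days (Feb 29, 2028 is in that span).
Apr 27, 2028 → Apr 27, 2029: 365 days.
Apr 27, 2029 → Apr 27, 2030: 365 days.
Apr 27, 2030 → Apr 27, 2031: 365 days.
Apr 27, 2031 → Apr 27, 2032: 366 days (Feb 29, 2032 is in that span).
Apr 27, 2032 → Apr 27, 2033: 365 days.
Apr 27, 2033 → Apr 27, 2034: 365 days.
Apr 27, 2034 → Apr 27, 2035: 365 days.
Apr 27, 2035 → Apr 27, 2036: 366 days (Feb 29, 2036 is in that span).
Apr 27, 2036 → Apr 27, 2037: 365 days.
Apr 27, 2037 → Apr 27, 2038: 365 days.
Apr 27, 2038 → Apr 27, 2039: 365 days.
Apr 27, 2039 → Apr 27, 2040: 366 days (Feb 29, 2040 is in that span).
Apr 27, 2040 → Apr 27, 2041: 365 days.
Apr 27, 2041 → Apr 27, 2042: 365 days.
Apr 27, 2042 → Apr 27, 2043: 365 days.
Apr 27, 2043 → May 27, 2043: 30 days (April has 30).
May 27, 2043 → Jun 27, 2043: 31 days (May has 31).
Jun 27, 2043 → Jul 27, 2043: 30 days (June has 30).
Jul 27, 2043 → Aug 27, 2043: 31 days (July has 31).
Aug 27, 2043 → Sep 27, 2043: 31 days (August has 31).
Sep 27, 2043 → Oct 27, 2043: 30 days (September has 30).
Oct 27, 2043 → Nov 27, 2043: 31 days (October has 31).
Nov 27, 2043 → Dec 27, 2043: 30 days (November has 30).
Dec 27, 2043 → Jan 27, 2044: 31 days (December has 31).
Jan 27, 2044 → Feb 27, 2044: 31 days (January has 31).
Feb 27, 2044 → Mar 9, 2044: 11 days.
Total: 7987 days.

7987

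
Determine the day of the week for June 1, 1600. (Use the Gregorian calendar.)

Thursday

Doomsday rule: the anchor day for the 1600s is Tuesday. For year 00: 0÷12 = 0 r 0, and 0÷4 = 0, so 0+0+0 = 0.
Tuesday + 0 ≡ Tuesday — that's 1600's doomsday.
In June the doomsday date is Jun 6.
Jun 1 is 5 days before Jun 6; 5 mod 7 = 5, so Tuesday − 5 = Thursday.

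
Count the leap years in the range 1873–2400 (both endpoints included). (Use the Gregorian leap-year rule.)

Multiples of 4 in [1873,2400]: 132.
Of those, multiples of 100: 6 (not leap unless ÷400).
Multiples of 400: 2.
Leap years = 132 − 6 + 2 = 128.

128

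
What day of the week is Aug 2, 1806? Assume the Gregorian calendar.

Doomsday rule: the anchor day for the 1800s is Friday. For year 06: 6÷12 = 0 r 6, and 6÷4 = 1, so 0+6+1 = 7.
Friday + 7 ≡ Friday — that's 1806's doomsday.
In August the doomsday date is Aug 8.
Aug 2 is 6 days before Aug 8; 6 mod 7 = 6, so Friday − 6 = Saturday.

Saturday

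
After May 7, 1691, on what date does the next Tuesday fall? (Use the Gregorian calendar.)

May 7, 1691 is a Monday.
From Monday to the next Tuesday is 1 day.
May 7, 1691 + 1 = May 8, 1691.

May 8, 1691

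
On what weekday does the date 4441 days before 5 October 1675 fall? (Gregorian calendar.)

Wednesday

First find the weekday of Oct 5, 1675. Doomsday rule: the anchor day for the 1600s is Tuesday. For year 75: 75÷12 = 6 r 3, and 3÷4 = 0, so 6+3+0 = 9.
Tuesday + 9 ≡ Thursday — that's 1675's doomsday.
In October the doomsday date is Oct 10.
Oct 5 is 5 days before Oct 10; 5 mod 7 = 5, so Thursday − 5 = Saturday.
4441 mod 7 = 3, so 4441 days before a Saturday is Saturday − 3 = Wednesday.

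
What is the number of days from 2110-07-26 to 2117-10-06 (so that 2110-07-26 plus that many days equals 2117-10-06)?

2629

Jul 26, 2110 → Jul 26, 2111: 365 days.
Jul 26, 2111 → Jul 26, 2112: 366 days (Feb 29, 2112 is in that span).
Jul 26, 2112 → Jul 26, 2113: 365 days.
Jul 26, 2113 → Jul 26, 2114: 365 days.
Jul 26, 2114 → Jul 26, 2115: 365 days.
Jul 26, 2115 → Jul 26, 2116: 366 days (Feb 29, 2116 is in that span).
Jul 26, 2116 → Jul 26, 2117: 365 days.
Jul 26, 2117 → Aug 26, 2117: 31 days (July has 31).
Aug 26, 2117 → Sep 26, 2117: 31 days (August has 31).
Sep 26, 2117 → Oct 6, 2117: 10 days.
Total: 2629 days.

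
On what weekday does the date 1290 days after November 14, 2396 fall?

Saturday

Nov 14, 2396 is a Thursday.
1290 mod 7 = 2, so 1290 days after a Thursday is Thursday + 2 = Saturday.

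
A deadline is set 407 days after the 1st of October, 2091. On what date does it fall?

+366 (one year; includes Feb 29, 2092) → Oct 1, 2092 (41 left).
Oct has 31 days: +31 → Nov 1, 2092 (10 left).
+10 → Nov 11, 2092.

November 11, 2092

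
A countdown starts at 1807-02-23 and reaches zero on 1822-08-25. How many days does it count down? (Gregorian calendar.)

5662

Feb 23, 1807 → Feb 23, 1808: 365 days.
Feb 23, 1808 → Feb 23, 1809: 366 days (Feb 29, 1808 is in that span).
Feb 23, 1809 → Feb 23, 1810: 365 days.
Feb 23, 1810 → Feb 23, 1811: 365 days.
Feb 23, 1811 → Feb 23, 1812: 365 days.
Feb 23, 1812 → Feb 23, 1813: 366 days (Feb 29, 1812 is in that span).
Feb 23, 1813 → Feb 23, 1814: 365 days.
Feb 23, 1814 → Feb 23, 1815: 365 days.
Feb 23, 1815 → Feb 23, 1816: 365 days.
Feb 23, 1816 → Feb 23, 1817: 366 days (Feb 29, 1816 is in that span).
Feb 23, 1817 → Feb 23, 1818: 365 days.
Feb 23, 1818 → Feb 23, 1819: 365 days.
Feb 23, 1819 → Feb 23, 1820: 365 days.
Feb 23, 1820 → Feb 23, 1821: 366 days (Feb 29, 1820 is in that span).
Feb 23, 1821 → Feb 23, 1822: 365 days.
Feb 23, 1822 → Mar 23, 1822: 28 days (February has 28).
Mar 23, 1822 → Apr 23, 1822: 31 days (March has 31).
Apr 23, 1822 → May 23, 1822: 30 days (April has 30).
May 23, 1822 → Jun 23, 1822: 31 days (May has 31).
Jun 23, 1822 → Jul 23, 1822: 30 days (June has 30).
Jul 23, 1822 → Aug 23, 1822: 31 days (July has 31).
Aug 23, 1822 → Aug 25, 1822: 2 days.
Total: 5662 days.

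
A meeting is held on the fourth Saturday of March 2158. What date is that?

March 1, 2158 is a Wednesday.
The first Saturday is therefore March 4 (3 days later).
The fourth Saturday is 4 + 3×7 = March 25.

March 25, 2158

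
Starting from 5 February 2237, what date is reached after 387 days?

February 27, 2238

Feb has 28 days: +24 → Mar 1, 2237 (363 left).
Mar has 31 days: +31 → Apr 1, 2237 (332 left).
Apr has 30 days: +30 → May 1, 2237 (302 left).
May has 31 days: +31 → Jun 1, 2237 (271 left).
Jun has 30 days: +30 → Jul 1, 2237 (241 left).
Jul has 31 days: +31 → Aug 1, 2237 (210 left).
Aug has 31 days: +31 → Sep 1, 2237 (179 left).
Sep has 30 days: +30 → Oct 1, 2237 (149 left).
Oct has 31 days: +31 → Nov 1, 2237 (118 left).
Nov has 30 days: +30 → Dec 1, 2237 (88 left).
Dec has 31 days: +31 → Jan 1, 2238 (57 left).
Jan has 31 days: +31 → Feb 1, 2238 (26 left).
+26 → Feb 27, 2238.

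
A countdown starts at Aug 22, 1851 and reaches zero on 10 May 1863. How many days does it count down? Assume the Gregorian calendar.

4279

Aug 22, 1851 → Aug 22, 1852: 366 days (Feb 29, 1852 is in that span).
Aug 22, 1852 → Aug 22, 1853: 365 days.
Aug 22, 1853 → Aug 22, 1854: 365 days.
Aug 22, 1854 → Aug 22, 1855: 365 days.
Aug 22, 1855 → Aug 22, 1856: 366 days (Feb 29, 1856 is in that span).
Aug 22, 1856 → Aug 22, 1857: 365 days.
Aug 22, 1857 → Aug 22, 1858: 365 days.
Aug 22, 1858 → Aug 22, 1859: 365 days.
Aug 22, 1859 → Aug 22, 1860: 366 days (Feb 29, 1860 is in that span).
Aug 22, 1860 → Aug 22, 1861: 365 days.
Aug 22, 1861 → Aug 22, 1862: 365 days.
Aug 22, 1862 → Sep 22, 1862: 31 days (August has 31).
Sep 22, 1862 → Oct 22, 1862: 30 days (September has 30).
Oct 22, 1862 → Nov 22, 1862: 31 days (October has 31).
Nov 22, 1862 → Dec 22, 1862: 30 days (November has 30).
Dec 22, 1862 → Jan 22, 1863: 31 days (December has 31).
Jan 22, 1863 → Feb 22, 1863: 31 days (January has 31).
Feb 22, 1863 → Mar 22, 1863: 28 days (February has 28).
Mar 22, 1863 → Apr 22, 1863: 31 days (March has 31).
Apr 22, 1863 → May 10, 1863: 18 days.
Total: 4279 days.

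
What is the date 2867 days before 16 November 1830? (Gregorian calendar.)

January 10, 1823

−365 (one year) → Nov 16, 1829 (2502 left).
−365 (one year) → Nov 16, 1828 (2137 left).
−366 (one year; includes Feb 29, 1828) → Nov 16, 1827 (1771 left).
−365 (one year) → Nov 16, 1826 (1406 left).
−365 (one year) → Nov 16, 1825 (1041 left).
−365 (one year) → Nov 16, 1824 (676 left).
−366 (one year; includes Feb 29, 1824) → Nov 16, 1823 (310 left).
−16 → Oct 31, 1823 (end of Oct, 31 days; 294 left).
−31 → Sep 30, 1823 (end of Sep, 30 days; 263 left).
−30 → Aug 31, 1823 (end of Aug, 31 days; 233 left).
−31 → Jul 31, 1823 (end of Jul, 31 days; 202 left).
−31 → Jun 30, 1823 (end of Jun, 30 days; 171 left).
−30 → May 31, 1823 (end of May, 31 days; 141 left).
−31 → Apr 30, 1823 (end of Apr, 30 days; 110 left).
−30 → Mar 31, 1823 (end of Mar, 31 days; 80 left).
−31 → Feb 28, 1823 (end of Feb, 28 days; 49 left).
−28 → Jan 31, 1823 (end of Jan, 31 days; 21 left).
−21 → Jan 10, 1823.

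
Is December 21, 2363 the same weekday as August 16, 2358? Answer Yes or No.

From Aug 16, 2358 to Dec 21, 2363 is 1953 days.
1953 mod 7 = 0, so they are the same weekday.
(Aug 16, 2358 is a Saturday; Dec 21, 2363 is a Saturday.)

Yes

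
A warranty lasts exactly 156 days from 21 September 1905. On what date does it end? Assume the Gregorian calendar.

Sep has 30 days: +10 → Oct 1, 1905 (146 left).
Oct has 31 days: +31 → Nov 1, 1905 (115 left).
Nov has 30 days: +30 → Dec 1, 1905 (85 left).
Dec has 31 days: +31 → Jan 1, 1906 (54 left).
Jan has 31 days: +31 → Feb 1, 1906 (23 left).
+23 → Feb 24, 1906.

February 24, 1906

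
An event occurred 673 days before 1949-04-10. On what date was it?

June 7, 1947

−365 (one year) → Apr 10, 1948 (308 left).
−10 → Mar 31, 1948 (end of Mar, 31 days; 298 left).
−31 → Feb 29, 1948 (end of Feb, 29 days; 267 left).
−29 → Jan 31, 1948 (end of Jan, 31 days; 238 left).
−31 → Dec 31, 1947 (end of Dec, 31 days; 207 left).
−31 → Nov 30, 1947 (end of Nov, 30 days; 176 left).
−30 → Oct 31, 1947 (end of Oct, 31 days; 146 left).
−31 → Sep 30, 1947 (end of Sep, 30 days; 115 left).
−30 → Aug 31, 1947 (end of Aug, 31 days; 85 left).
−31 → Jul 31, 1947 (end of Jul, 31 days; 54 left).
−31 → Jun 30, 1947 (end of Jun, 30 days; 23 left).
−23 → Jun 7, 1947.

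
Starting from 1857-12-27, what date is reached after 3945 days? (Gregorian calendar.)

October 15, 1868

+365 (one year) → Dec 27, 1858 (3580 left).
+365 (one year) → Dec 27, 1859 (3215 left).
+366 (one year; includes Feb 29, 1860) → Dec 27, 1860 (2849 left).
+365 (one year) → Dec 27, 1861 (2484 left).
+365 (one year) → Dec 27, 1862 (2119 left).
+365 (one year) → Dec 27, 1863 (1754 left).
+366 (one year; includes Feb 29, 1864) → Dec 27, 1864 (1388 left).
+365 (one year) → Dec 27, 1865 (1023 left).
+365 (one year) → Dec 27, 1866 (658 left).
+365 (one year) → Dec 27, 1867 (293 left).
Dec has 31 days: +5 → Jan 1, 1868 (288 left).
Jan has 31 days: +31 → Feb 1, 1868 (257 left).
Feb has 29 days: +29 → Mar 1, 1868 (228 left).
Mar has 31 days: +31 → Apr 1, 1868 (197 left).
Apr has 30 days: +30 → May 1, 1868 (167 left).
May has 31 days: +31 → Jun 1, 1868 (136 left).
Jun has 30 days: +30 → Jul 1, 1868 (106 left).
Jul has 31 days: +31 → Aug 1, 1868 (75 left).
Aug has 31 days: +31 → Sep 1, 1868 (44 left).
Sep has 30 days: +30 → Oct 1, 1868 (14 left).
+14 → Oct 15, 1868.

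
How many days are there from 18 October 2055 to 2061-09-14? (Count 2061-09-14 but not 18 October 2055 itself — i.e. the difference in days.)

Oct 18, 2055 → Oct 18, 2056: 366 days (Feb 29, 2056 is in that span).
Oct 18, 2056 → Oct 18, 2057: 365 days.
Oct 18, 2057 → Oct 18, 2058: 365 days.
Oct 18, 2058 → Oct 18, 2059: 365 days.
Oct 18, 2059 → Oct 18, 2060: 366 days (Feb 29, 2060 is in that span).
Oct 18, 2060 → Nov 18, 2060: 31 days (October has 31).
Nov 18, 2060 → Dec 18, 2060: 30 days (November has 30).
Dec 18, 2060 → Jan 18, 2061: 31 days (December has 31).
Jan 18, 2061 → Feb 18, 2061: 31 days (January has 31).
Feb 18, 2061 → Mar 18, 2061: 28 days (February has 28).
Mar 18, 2061 → Apr 18, 2061: 31 days (March has 31).
Apr 18, 2061 → May 18, 2061: 30 days (April has 30).
May 18, 2061 → Jun 18, 2061: 31 days (May has 31).
Jun 18, 2061 → Jul 18, 2061: 30 days (June has 30).
Jul 18, 2061 → Aug 18, 2061: 31 days (July has 31).
Aug 18, 2061 → Sep 14, 2061: 27 days.
Total: 2158 days.

2158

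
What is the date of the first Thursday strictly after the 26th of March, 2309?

Mar 26, 2309 is a Friday.
From Friday to the next Thursday is 6 days.
Mar 26, 2309 + 6 = Apr 1, 2309.

April 1, 2309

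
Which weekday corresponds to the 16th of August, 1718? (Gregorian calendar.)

Tuesday

Doomsday rule: the anchor day for the 1700s is Sunday. For year 18: 18÷12 = 1 r 6, and 6÷4 = 1, so 1+6+1 = 8.
Sunday + 8 ≡ Monday — that's 1718's doomsday.
In August the doomsday date is Aug 8.
Aug 16 is 8 days after Aug 8; 8 mod 7 = 1, so Monday + 1 = Tuesday.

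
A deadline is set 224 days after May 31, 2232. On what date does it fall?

January 10, 2233

May has 31 days: +1 → Jun 1, 2232 (223 left).
Jun has 30 days: +30 → Jul 1, 2232 (193 left).
Jul has 31 days: +31 → Aug 1, 2232 (162 left).
Aug has 31 days: +31 → Sep 1, 2232 (131 left).
Sep has 30 days: +30 → Oct 1, 2232 (101 left).
Oct has 31 days: +31 → Nov 1, 2232 (70 left).
Nov has 30 days: +30 → Dec 1, 2232 (40 left).
Dec has 31 days: +31 → Jan 1, 2233 (9 left).
+9 → Jan 10, 2233.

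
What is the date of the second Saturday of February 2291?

February 1, 2291 is a Sunday.
The first Saturday is therefore February 7 (6 days later).
The second Saturday is 7 + 1×7 = February 14.

February 14, 2291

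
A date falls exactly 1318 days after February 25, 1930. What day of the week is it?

Thursday

Feb 25, 1930 is a Tuesday.
1318 mod 7 = 2, so 1318 days after a Tuesday is Tuesday + 2 = Thursday.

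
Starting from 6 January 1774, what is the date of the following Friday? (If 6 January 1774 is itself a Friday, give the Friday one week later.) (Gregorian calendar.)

Jan 6, 1774 is a Thursday.
From Thursday to the next Friday is 1 day.
Jan 6, 1774 + 1 = Jan 7, 1774.

January 7, 1774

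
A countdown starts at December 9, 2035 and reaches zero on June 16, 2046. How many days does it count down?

3842

Dec 9, 2035 → Dec 9, 2036: 366 days (Feb 29, 2036 is in that span).
Dec 9, 2036 → Dec 9, 2037: 365 days.
Dec 9, 2037 → Dec 9, 2038: 365 days.
Dec 9, 2038 → Dec 9, 2039: 365 days.
Dec 9, 2039 → Dec 9, 2040: 366 days (Feb 29, 2040 is in that span).
Dec 9, 2040 → Dec 9, 2041: 365 days.
Dec 9, 2041 → Dec 9, 2042: 365 days.
Dec 9, 2042 → Dec 9, 2043: 365 days.
Dec 9, 2043 → Dec 9, 2044: 366 days (Feb 29, 2044 is in that span).
Dec 9, 2044 → Dec 9, 2045: 365 days.
Dec 9, 2045 → Jan 9, 2046: 31 days (December has 31).
Jan 9, 2046 → Feb 9, 2046: 31 days (January has 31).
Feb 9, 2046 → Mar 9, 2046: 28 days (February has 28).
Mar 9, 2046 → Apr 9, 2046: 31 days (March has 31).
Apr 9, 2046 → May 9, 2046: 30 days (April has 30).
May 9, 2046 → Jun 9, 2046: 31 days (May has 31).
Jun 9, 2046 → Jun 16, 2046: 7 days.
Total: 3842 days.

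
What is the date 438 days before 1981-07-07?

April 25, 1980

−365 (one year) → Jul 7, 1980 (73 left).
−7 → Jun 30, 1980 (end of Jun, 30 days; 66 left).
−30 → May 31, 1980 (end of May, 31 days; 36 left).
−31 → Apr 30, 1980 (end of Apr, 30 days; 5 left).
−5 → Apr 25, 1980.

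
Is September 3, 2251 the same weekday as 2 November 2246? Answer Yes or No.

No

From Nov 2, 2246 to Sep 3, 2251 is 1766 days.
1766 mod 7 = 2, so they are different weekdays.
(Nov 2, 2246 is a Monday; Sep 3, 2251 is a Wednesday.)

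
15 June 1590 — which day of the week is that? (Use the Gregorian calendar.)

Doomsday rule: the anchor day for the 1500s is Wednesday. For year 90: 90÷12 = 7 r 6, and 6÷4 = 1, so 7+6+1 = 14.
Wednesday + 14 ≡ Wednesday — that's 1590's doomsday.
In June the doomsday date is Jun 6.
Jun 15 is 9 days after Jun 6; 9 mod 7 = 2, so Wednesday + 2 = Friday.

Friday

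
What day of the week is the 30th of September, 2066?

Thursday

January 1, 2066 is a Friday.
Jan 1, 2066 → Feb 1, 2066: 31 days (January has 31).
Feb 1, 2066 → Mar 1, 2066: 28 days (February has 28).
Mar 1, 2066 → Apr 1, 2066: 31 days (March has 31).
Apr 1, 2066 → May 1, 2066: 30 days (April has 30).
May 1, 2066 → Jun 1, 2066: 31 days (May has 31).
Jun 1, 2066 → Jul 1, 2066: 30 days (June has 30).
Jul 1, 2066 → Aug 1, 2066: 31 days (July has 31).
Aug 1, 2066 → Sep 1, 2066: 31 days (August has 31).
Sep 1, 2066 → Sep 30, 2066: 29 days.
Total: 272 days.
272 mod 7 = 6, so Friday + 6 = Thursday.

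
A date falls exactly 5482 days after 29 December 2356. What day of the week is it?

Sunday

First find the weekday of Dec 29, 2356. Doomsday rule: the anchor day for the 2300s is Wednesday. For year 56: 56÷12 = 4 r 8, and 8÷4 = 2, so 4+8+2 = 14.
Wednesday + 14 ≡ Wednesday — that's 2356's doomsday.
In December the doomsday date is Dec 12.
Dec 29 is 17 days after Dec 12; 17 mod 7 = 3, so Wednesday + 3 = Saturday.
5482 mod 7 = 1, so 5482 days after a Saturday is Saturday + 1 = Sunday.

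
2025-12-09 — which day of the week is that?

January 1, 2025 is a Wednesday.
Jan 1, 2025 → Feb 1, 2025: 31 days (January has 31).
Feb 1, 2025 → Mar 1, 2025: 28 days (February has 28).
Mar 1, 2025 → Apr 1, 2025: 31 days (March has 31).
Apr 1, 2025 → May 1, 2025: 30 days (April has 30).
May 1, 2025 → Jun 1, 2025: 31 days (May has 31).
Jun 1, 2025 → Jul 1, 2025: 30 days (June has 30).
Jul 1, 2025 → Aug 1, 2025: 31 days (July has 31).
Aug 1, 2025 → Sep 1, 2025: 31 days (August has 31).
Sep 1, 2025 → Oct 1, 2025: 30 days (September has 30).
Oct 1, 2025 → Nov 1, 2025: 31 days (October has 31).
Nov 1, 2025 → Dec 1, 2025: 30 days (November has 30).
Dec 1, 2025 → Dec 9, 2025: 8 days.
Total: 342 days.
342 mod 7 = 6, so Wednesday + 6 = Tuesday.

Tuesday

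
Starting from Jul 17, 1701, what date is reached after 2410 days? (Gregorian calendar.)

+365 (one year) → Jul 17, 1702 (2045 left).
+365 (one year) → Jul 17, 1703 (1680 left).
+366 (one year; includes Feb 29, 1704) → Jul 17, 1704 (1314 left).
+365 (one year) → Jul 17, 1705 (949 left).
+365 (one year) → Jul 17, 1706 (584 left).
+365 (one year) → Jul 17, 1707 (219 left).
Jul has 31 days: +15 → Aug 1, 1707 (204 left).
Aug has 31 days: +31 → Sep 1, 1707 (173 left).
Sep has 30 days: +30 → Oct 1, 1707 (143 left).
Oct has 31 days: +31 → Nov 1, 1707 (112 left).
Nov has 30 days: +30 → Dec 1, 1707 (82 left).
Dec has 31 days: +31 → Jan 1, 1708 (51 left).
Jan has 31 days: +31 → Feb 1, 1708 (20 left).
+20 → Feb 21, 1708.

February 21, 1708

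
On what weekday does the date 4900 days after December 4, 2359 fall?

Friday

Dec 4, 2359 is a Friday.
4900 mod 7 = 0, so 4900 days after a Friday is Friday + 0 = Friday.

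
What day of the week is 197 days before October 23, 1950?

Oct 23, 1950 is a Monday.
197 mod 7 = 1, so 197 days before a Monday is Monday − 1 = Sunday.

Sunday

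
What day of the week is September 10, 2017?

Sunday

Doomsday rule: the anchor day for the 2000s is Tuesday. For year 17: 17÷12 = 1 r 5, and 5÷4 = 1, so 1+5+1 = 7.
Tuesday + 7 ≡ Tuesday — that's 2017's doomsday.
In September the doomsday date is Sep 5.
Sep 10 is 5 days after Sep 5; 5 mod 7 = 5, so Tuesday + 5 = Sunday.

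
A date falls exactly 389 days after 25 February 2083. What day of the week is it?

Monday

First find the weekday of Feb 25, 2083. Doomsday rule: the anchor day for the 2000s is Tuesday. For year 83: 83÷12 = 6 r 11, and 11÷4 = 2, so 6+11+2 = 19.
Tuesday + 19 ≡ Sunday — that's 2083's doomsday.
In February the doomsday date is Feb 28 (2083 is not a leap year).
Feb 25 is 3 days before Feb 28; 3 mod 7 = 3, so Sunday − 3 = Thursday.
389 mod 7 = 4, so 389 days after a Thursday is Thursday + 4 = Monday.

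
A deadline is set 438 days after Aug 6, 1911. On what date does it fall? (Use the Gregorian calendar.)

October 17, 1912

+366 (one year; includes Feb 29, 1912) → Aug 6, 1912 (72 left).
Aug has 31 days: +26 → Sep 1, 1912 (46 left).
Sep has 30 days: +30 → Oct 1, 1912 (16 left).
+16 → Oct 17, 1912.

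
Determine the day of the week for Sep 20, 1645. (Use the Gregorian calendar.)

Wednesday

Doomsday rule: the anchor day for the 1600s is Tuesday. For year 45: 45÷12 = 3 r 9, and 9÷4 = 2, so 3+9+2 = 14.
Tuesday + 14 ≡ Tuesday — that's 1645's doomsday.
In September the doomsday date is Sep 5.
Sep 20 is 15 days after Sep 5; 15 mod 7 = 1, so Tuesday + 1 = Wednesday.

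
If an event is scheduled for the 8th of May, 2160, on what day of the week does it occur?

Doomsday rule: the anchor day for the 2100s is Sunday. For year 60: 60÷12 = 5 r 0, and 0÷4 = 0, so 5+0+0 = 5.
Sunday + 5 ≡ Friday — that's 2160's doomsday.
In May the doomsday date is May 9.
May 8 is 1 day before May 9; 1 mod 7 = 1, so Friday − 1 = Thursday.

Thursday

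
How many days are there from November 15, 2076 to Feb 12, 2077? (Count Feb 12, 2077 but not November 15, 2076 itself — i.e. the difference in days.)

89

Nov 15, 2076 → Dec 15, 2076: 30 days (November has 30).
Dec 15, 2076 → Jan 15, 2077: 31 days (December has 31).
Jan 15, 2077 → Feb 12, 2077: 28 days.
Total: 89 days.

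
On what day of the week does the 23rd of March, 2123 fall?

January 1, 2123 is a Friday.
Jan 1, 2123 → Feb 1, 2123: 31 days (January has 31).
Feb 1, 2123 → Mar 1, 2123: 28 days (February has 28).
Mar 1, 2123 → Mar 23, 2123: 22 days.
Total: 81 days.
81 mod 7 = 4, so Friday + 4 = Tuesday.

Tuesday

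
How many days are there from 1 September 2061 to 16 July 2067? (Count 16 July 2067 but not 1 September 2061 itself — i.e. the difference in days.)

Sep 1, 2061 → Sep 1, 2062: 365 days.
Sep 1, 2062 → Sep 1, 2063: 365 days.
Sep 1, 2063 → Sep 1, 2064: 366 days (Feb 29, 2064 is in that span).
Sep 1, 2064 → Sep 1, 2065: 365 days.
Sep 1, 2065 → Sep 1, 2066: 365 days.
Sep 1, 2066 → Oct 1, 2066: 30 days (September has 30).
Oct 1, 2066 → Nov 1, 2066: 31 days (October has 31).
Nov 1, 2066 → Dec 1, 2066: 30 days (November has 30).
Dec 1, 2066 → Jan 1, 2067: 31 days (December has 31).
Jan 1, 2067 → Feb 1, 2067: 31 days (January has 31).
Feb 1, 2067 → Mar 1, 2067: 28 days (February has 28).
Mar 1, 2067 → Apr 1, 2067: 31 days (March has 31).
Apr 1, 2067 → May 1, 2067: 30 days (April has 30).
May 1, 2067 → Jun 1, 2067: 31 days (May has 31).
Jun 1, 2067 → Jul 1, 2067: 30 days (June has 30).
Jul 1, 2067 → Jul 16, 2067: 15 days.
Total: 2144 days.

2144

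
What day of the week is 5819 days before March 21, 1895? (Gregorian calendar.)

Tuesday

Mar 21, 1895 is a Thursday.
5819 mod 7 = 2, so 5819 days before a Thursday is Thursday − 2 = Tuesday.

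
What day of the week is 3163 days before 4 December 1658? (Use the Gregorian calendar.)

Thursday

First find the weekday of Dec 4, 1658. Doomsday rule: the anchor day for the 1600s is Tuesday. For year 58: 58÷12 = 4 r 10, and 10÷4 = 2, so 4+10+2 = 16.
Tuesday + 16 ≡ Thursday — that's 1658's doomsday.
In December the doomsday date is Dec 12.
Dec 4 is 8 days before Dec 12; 8 mod 7 = 1, so Thursday − 1 = Wednesday.
3163 mod 7 = 6, so 3163 days before a Wednesday is Wednesday − 6 = Thursday.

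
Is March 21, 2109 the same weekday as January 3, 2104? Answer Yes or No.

Yes

From Jan 3, 2104 to Mar 21, 2109 is 1904 days.
1904 mod 7 = 0, so they are the same weekday.
(Jan 3, 2104 is a Thursday; Mar 21, 2109 is a Thursday.)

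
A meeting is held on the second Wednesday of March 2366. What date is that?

March 9, 2366

March 1, 2366 is a Tuesday.
The first Wednesday is therefore March 2 (1 days later).
The second Wednesday is 2 + 1×7 = March 9.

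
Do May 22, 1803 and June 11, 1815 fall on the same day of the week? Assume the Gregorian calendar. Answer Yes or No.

From May 22, 1803 to Jun 11, 1815 is 4403 days.
4403 mod 7 = 0, so they are the same weekday.
(May 22, 1803 is a Sunday; Jun 11, 1815 is a Sunday.)

Yes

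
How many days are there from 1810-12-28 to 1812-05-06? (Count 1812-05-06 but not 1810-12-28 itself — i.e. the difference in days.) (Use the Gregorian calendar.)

Dec 28, 1810 → Dec 28, 1811: 365 days.
Dec 28, 1811 → Jan 28, 1812: 31 days (December has 31).
Jan 28, 1812 → Feb 28, 1812: 31 days (January has 31).
Feb 28, 1812 → Mar 28, 1812: 29 days (February has 29).
Mar 28, 1812 → Apr 28, 1812: 31 days (March has 31).
Apr 28, 1812 → May 6, 1812: 8 days.
Total: 495 days.

495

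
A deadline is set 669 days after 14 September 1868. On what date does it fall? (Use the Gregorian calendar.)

July 15, 1870

+365 (one year) → Sep 14, 1869 (304 left).
Sep has 30 days: +17 → Oct 1, 1869 (287 left).
Oct has 31 days: +31 → Nov 1, 1869 (256 left).
Nov has 30 days: +30 → Dec 1, 1869 (226 left).
Dec has 31 days: +31 → Jan 1, 1870 (195 left).
Jan has 31 days: +31 → Feb 1, 1870 (164 left).
Feb has 28 days: +28 → Mar 1, 1870 (136 left).
Mar has 31 days: +31 → Apr 1, 1870 (105 left).
Apr has 30 days: +30 → May 1, 1870 (75 left).
May has 31 days: +31 → Jun 1, 1870 (44 left).
Jun has 30 days: +30 → Jul 1, 1870 (14 left).
+14 → Jul 15, 1870.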